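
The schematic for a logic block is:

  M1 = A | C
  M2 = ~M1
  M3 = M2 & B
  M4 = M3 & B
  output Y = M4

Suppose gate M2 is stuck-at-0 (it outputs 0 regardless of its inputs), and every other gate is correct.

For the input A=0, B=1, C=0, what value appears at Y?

0

Propagate with M2 forced: M1=0, M2=0 [stuck-at-0], M3=0, M4=0.
So Y = 0. (Without the fault it would be 1.)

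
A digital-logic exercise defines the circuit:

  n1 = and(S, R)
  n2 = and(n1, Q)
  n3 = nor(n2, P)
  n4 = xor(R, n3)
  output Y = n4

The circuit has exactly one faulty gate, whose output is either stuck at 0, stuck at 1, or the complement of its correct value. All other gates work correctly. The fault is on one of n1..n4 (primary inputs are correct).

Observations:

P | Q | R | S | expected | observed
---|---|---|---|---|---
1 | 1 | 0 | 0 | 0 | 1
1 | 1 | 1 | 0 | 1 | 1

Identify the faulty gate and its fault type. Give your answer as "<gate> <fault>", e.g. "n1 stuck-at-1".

Fault-free values for test 1 (P=1, Q=1, R=0, S=0): n1=0, n2=0, n3=0, n4=0, giving Y=0. Observed 1.
Test 1: faults giving observed 1 are {n3 stuck-at-1, n3 inverted output, n4 stuck-at-1, n4 inverted output}.
Test 2 (P=1, Q=1, R=1, S=0): fault-free n1=0, n2=0, n3=0, n4=1 → 1; observed 1. Eliminates n3 stuck-at-1, n3 inverted output, n4 inverted output.
Only n4 stuck-at-1 is consistent with every test.

n4 stuck-at-1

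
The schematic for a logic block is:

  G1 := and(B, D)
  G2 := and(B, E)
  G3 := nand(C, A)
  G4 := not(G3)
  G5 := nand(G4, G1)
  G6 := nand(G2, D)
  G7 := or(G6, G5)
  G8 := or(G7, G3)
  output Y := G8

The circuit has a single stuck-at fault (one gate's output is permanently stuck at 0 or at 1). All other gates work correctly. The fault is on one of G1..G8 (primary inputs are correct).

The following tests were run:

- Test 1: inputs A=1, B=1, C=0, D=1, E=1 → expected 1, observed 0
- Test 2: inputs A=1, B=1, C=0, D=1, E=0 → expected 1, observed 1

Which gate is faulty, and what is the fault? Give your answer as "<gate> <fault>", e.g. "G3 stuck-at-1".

G3 stuck-at-0

Fault-free values for test 1 (A=1, B=1, C=0, D=1, E=1): G1=1, G2=1, G3=1, G4=0, G5=1, G6=0, G7=1, G8=1, giving Y=1. Observed 0.
Test 1: faults giving observed 0 are {G3 stuck-at-0, G8 stuck-at-0}.
Test 2 (A=1, B=1, C=0, D=1, E=0): fault-free G1=1, G2=0, G3=1, G4=0, G5=1, G6=1, G7=1, G8=1 → 1; observed 1. Eliminates G8 stuck-at-0.
Only G3 stuck-at-0 is consistent with every test.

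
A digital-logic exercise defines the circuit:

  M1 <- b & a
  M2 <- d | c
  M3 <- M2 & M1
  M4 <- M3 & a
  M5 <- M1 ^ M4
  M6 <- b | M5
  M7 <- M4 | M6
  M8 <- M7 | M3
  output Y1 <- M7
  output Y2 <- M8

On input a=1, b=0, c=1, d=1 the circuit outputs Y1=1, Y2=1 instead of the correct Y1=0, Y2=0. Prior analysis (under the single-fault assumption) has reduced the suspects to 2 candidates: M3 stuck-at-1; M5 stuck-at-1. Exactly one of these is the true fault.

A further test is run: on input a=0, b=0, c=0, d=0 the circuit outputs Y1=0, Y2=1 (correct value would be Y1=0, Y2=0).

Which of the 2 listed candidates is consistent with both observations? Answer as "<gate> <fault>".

M3 stuck-at-1

Evaluate each candidate on input a=0, b=0, c=0, d=0:
  M3 stuck-at-1: M1=0, M2=0, M3=1 [stuck-at-1], M4=0, M5=0, M6=0, M7=0, M8=1 → Y1=0, Y2=1 — matches
  M5 stuck-at-1: M1=0, M2=0, M3=0, M4=0, M5=1 [stuck-at-1], M6=1, M7=1, M8=1 → Y1=1, Y2=1 — eliminated
Only M3 stuck-at-1 reproduces the observed Y1=0, Y2=1.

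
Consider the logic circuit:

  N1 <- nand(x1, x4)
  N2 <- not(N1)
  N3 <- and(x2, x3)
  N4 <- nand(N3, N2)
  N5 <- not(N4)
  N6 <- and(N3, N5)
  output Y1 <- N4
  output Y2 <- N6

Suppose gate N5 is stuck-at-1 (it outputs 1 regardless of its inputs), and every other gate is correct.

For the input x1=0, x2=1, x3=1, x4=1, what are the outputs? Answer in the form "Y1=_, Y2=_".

Y1=1, Y2=1

Propagate with N5 forced: N1=1, N2=0, N3=1, N4=1, N5=1 [stuck-at-1], N6=1.
So the outputs are Y1=1, Y2=1. (Without the fault they would be Y1=1, Y2=0.)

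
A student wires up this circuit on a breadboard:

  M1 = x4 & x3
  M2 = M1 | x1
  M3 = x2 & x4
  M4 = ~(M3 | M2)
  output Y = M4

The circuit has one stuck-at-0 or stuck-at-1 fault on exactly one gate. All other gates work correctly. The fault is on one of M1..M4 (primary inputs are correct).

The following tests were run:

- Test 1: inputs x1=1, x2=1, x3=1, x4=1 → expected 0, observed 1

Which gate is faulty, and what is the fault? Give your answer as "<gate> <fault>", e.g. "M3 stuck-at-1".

M4 stuck-at-1

Fault-free values for test 1 (x1=1, x2=1, x3=1, x4=1): M1=1, M2=1, M3=1, M4=0, giving Y=0. Observed 1.
Test 1: faults giving observed 1 are {M4 stuck-at-1}.
Only M4 stuck-at-1 is consistent with every test.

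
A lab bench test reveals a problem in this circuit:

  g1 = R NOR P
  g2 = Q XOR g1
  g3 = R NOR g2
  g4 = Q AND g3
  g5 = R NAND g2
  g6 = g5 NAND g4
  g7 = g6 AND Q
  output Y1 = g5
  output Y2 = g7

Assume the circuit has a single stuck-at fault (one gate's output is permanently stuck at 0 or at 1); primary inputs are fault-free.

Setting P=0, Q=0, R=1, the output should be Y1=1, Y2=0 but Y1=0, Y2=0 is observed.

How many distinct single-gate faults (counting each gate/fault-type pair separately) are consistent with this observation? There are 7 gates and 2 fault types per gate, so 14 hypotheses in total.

3

Fault-free: g1=0, g2=0, g3=0, g4=0, g5=1, g6=1, g7=0 → Y1=1, Y2=0. Observed Y1=0, Y2=0.
  g1 stuck-at-0: output Y1=1, Y2=0 ✗
  g1 stuck-at-1: output Y1=0, Y2=0 ✓
  g2 stuck-at-0: output Y1=1, Y2=0 ✗
  g2 stuck-at-1: output Y1=0, Y2=0 ✓
  g3 stuck-at-0: output Y1=1, Y2=0 ✗
  g3 stuck-at-1: output Y1=1, Y2=0 ✗
  g4 stuck-at-0: output Y1=1, Y2=0 ✗
  g4 stuck-at-1: output Y1=1, Y2=0 ✗
  g5 stuck-at-0: output Y1=0, Y2=0 ✓
  g5 stuck-at-1: output Y1=1, Y2=0 ✗
  g6 stuck-at-0: output Y1=1, Y2=0 ✗
  g6 stuck-at-1: output Y1=1, Y2=0 ✗
  g7 stuck-at-0: output Y1=1, Y2=0 ✗
  g7 stuck-at-1: output Y1=1, Y2=1 ✗
Consistent faults: {g1 stuck-at-1, g2 stuck-at-1, g5 stuck-at-0} — 3 in all.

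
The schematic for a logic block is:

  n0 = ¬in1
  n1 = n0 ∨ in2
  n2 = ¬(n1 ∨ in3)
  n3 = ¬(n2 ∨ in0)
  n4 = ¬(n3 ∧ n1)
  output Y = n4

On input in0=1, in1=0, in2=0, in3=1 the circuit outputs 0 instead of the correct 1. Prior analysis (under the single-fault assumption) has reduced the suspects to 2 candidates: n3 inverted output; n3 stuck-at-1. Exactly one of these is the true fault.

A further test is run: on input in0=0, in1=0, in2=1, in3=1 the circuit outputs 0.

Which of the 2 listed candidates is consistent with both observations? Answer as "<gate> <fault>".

Evaluate each candidate on input in0=0, in1=0, in2=1, in3=1:
  n3 inverted output: n0=1, n1=1, n2=0, n3=0 [inverted output], n4=1 → 1 — eliminated
  n3 stuck-at-1: n0=1, n1=1, n2=0, n3=1 [stuck-at-1], n4=0 → 0 — matches
Only n3 stuck-at-1 reproduces the observed 0.

n3 stuck-at-1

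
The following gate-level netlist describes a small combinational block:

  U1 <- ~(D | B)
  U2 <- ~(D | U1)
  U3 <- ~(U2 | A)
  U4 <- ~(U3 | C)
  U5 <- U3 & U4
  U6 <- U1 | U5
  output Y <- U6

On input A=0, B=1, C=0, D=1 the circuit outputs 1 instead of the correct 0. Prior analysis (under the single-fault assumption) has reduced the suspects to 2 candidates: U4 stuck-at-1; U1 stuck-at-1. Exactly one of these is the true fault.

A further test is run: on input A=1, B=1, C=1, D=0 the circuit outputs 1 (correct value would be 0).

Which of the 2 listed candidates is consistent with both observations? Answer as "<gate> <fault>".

U1 stuck-at-1

Evaluate each candidate on input A=1, B=1, C=1, D=0:
  U4 stuck-at-1: U1=0, U2=1, U3=0, U4=1 [stuck-at-1], U5=0, U6=0 → 0 — eliminated
  U1 stuck-at-1: U1=1 [stuck-at-1], U2=0, U3=0, U4=0, U5=0, U6=1 → 1 — matches
Only U1 stuck-at-1 reproduces the observed 1.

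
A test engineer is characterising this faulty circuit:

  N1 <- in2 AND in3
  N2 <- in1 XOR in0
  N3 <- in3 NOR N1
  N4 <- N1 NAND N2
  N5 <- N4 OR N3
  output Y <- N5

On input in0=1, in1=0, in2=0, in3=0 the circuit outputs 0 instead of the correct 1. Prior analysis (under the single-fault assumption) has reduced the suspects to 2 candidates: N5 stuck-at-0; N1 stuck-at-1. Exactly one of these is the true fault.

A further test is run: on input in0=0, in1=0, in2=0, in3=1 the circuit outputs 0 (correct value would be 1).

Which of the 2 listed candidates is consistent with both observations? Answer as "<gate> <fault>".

Evaluate each candidate on input in0=0, in1=0, in2=0, in3=1:
  N5 stuck-at-0: N1=0, N2=0, N3=0, N4=1, N5=0 [stuck-at-0] → 0 — matches
  N1 stuck-at-1: N1=1 [stuck-at-1], N2=0, N3=0, N4=1, N5=1 → 1 — eliminated
Only N5 stuck-at-0 reproduces the observed 0.

N5 stuck-at-0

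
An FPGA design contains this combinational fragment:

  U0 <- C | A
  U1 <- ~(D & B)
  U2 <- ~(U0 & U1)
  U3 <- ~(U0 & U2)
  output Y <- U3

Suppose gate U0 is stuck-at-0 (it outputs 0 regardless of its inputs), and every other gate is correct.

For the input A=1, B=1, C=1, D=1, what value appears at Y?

Propagate with U0 forced: U0=0 [stuck-at-0], U1=0, U2=1, U3=1.
So Y = 1. (Without the fault it would be 0.)

1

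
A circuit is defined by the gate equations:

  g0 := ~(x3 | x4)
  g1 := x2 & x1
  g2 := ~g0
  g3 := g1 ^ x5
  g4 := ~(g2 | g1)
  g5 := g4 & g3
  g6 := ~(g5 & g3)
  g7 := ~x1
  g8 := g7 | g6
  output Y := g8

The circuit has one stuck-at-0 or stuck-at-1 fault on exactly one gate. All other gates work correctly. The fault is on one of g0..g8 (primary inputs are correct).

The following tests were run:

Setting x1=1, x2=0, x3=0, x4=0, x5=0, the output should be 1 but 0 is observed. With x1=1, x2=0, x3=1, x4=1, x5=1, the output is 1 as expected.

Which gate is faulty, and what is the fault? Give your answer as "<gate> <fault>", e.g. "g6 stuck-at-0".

Fault-free values for test 1 (x1=1, x2=0, x3=0, x4=0, x5=0): g0=1, g1=0, g2=0, g3=0, g4=1, g5=0, g6=1, g7=0, g8=1, giving Y=1. Observed 0.
Test 1: faults giving observed 0 are {g3 stuck-at-1, g6 stuck-at-0, g8 stuck-at-0}.
Test 2 (x1=1, x2=0, x3=1, x4=1, x5=1): fault-free g0=0, g1=0, g2=1, g3=1, g4=0, g5=0, g6=1, g7=0, g8=1 → 1; observed 1. Eliminates g6 stuck-at-0, g8 stuck-at-0.
Only g3 stuck-at-1 is consistent with every test.

g3 stuck-at-1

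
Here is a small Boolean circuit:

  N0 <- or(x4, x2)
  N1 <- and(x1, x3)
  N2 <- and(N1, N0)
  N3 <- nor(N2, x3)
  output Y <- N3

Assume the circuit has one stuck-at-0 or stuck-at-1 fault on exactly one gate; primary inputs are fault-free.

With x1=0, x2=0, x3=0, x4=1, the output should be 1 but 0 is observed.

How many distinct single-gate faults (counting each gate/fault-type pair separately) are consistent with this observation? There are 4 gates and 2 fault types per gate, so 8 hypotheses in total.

3

Fault-free: N0=1, N1=0, N2=0, N3=1 → 1. Observed 0.
  N0 stuck-at-0: output 1 ✗
  N0 stuck-at-1: output 1 ✗
  N1 stuck-at-0: output 1 ✗
  N1 stuck-at-1: output 0 ✓
  N2 stuck-at-0: output 1 ✗
  N2 stuck-at-1: output 0 ✓
  N3 stuck-at-0: output 0 ✓
  N3 stuck-at-1: output 1 ✗
Consistent faults: {N1 stuck-at-1, N2 stuck-at-1, N3 stuck-at-0} — 3 in all.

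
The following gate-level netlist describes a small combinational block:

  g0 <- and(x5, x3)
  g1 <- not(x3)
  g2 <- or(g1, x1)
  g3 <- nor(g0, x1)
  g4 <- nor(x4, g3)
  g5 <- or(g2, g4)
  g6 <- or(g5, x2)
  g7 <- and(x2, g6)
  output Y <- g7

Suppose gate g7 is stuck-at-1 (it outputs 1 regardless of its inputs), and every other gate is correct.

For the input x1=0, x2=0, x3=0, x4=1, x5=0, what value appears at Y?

Propagate with g7 forced: g0=0, g1=1, g2=1, g3=1, g4=0, g5=1, g6=1, g7=1 [stuck-at-1].
So Y = 1. (Without the fault it would be 0.)

1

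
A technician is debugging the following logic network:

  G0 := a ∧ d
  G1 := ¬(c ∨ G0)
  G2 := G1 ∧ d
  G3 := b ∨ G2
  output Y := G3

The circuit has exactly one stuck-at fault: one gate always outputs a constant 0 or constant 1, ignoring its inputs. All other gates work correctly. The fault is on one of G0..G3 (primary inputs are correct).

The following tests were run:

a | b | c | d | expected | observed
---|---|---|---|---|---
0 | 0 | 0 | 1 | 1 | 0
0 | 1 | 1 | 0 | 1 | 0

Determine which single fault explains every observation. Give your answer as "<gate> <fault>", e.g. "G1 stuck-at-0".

Fault-free values for test 1 (a=0, b=0, c=0, d=1): G0=0, G1=1, G2=1, G3=1, giving Y=1. Observed 0.
Test 1: faults giving observed 0 are {G0 stuck-at-1, G1 stuck-at-0, G2 stuck-at-0, G3 stuck-at-0}.
Test 2 (a=0, b=1, c=1, d=0): fault-free G0=0, G1=0, G2=0, G3=1 → 1; observed 0. Eliminates G0 stuck-at-1, G1 stuck-at-0, G2 stuck-at-0.
Only G3 stuck-at-0 is consistent with every test.

G3 stuck-at-0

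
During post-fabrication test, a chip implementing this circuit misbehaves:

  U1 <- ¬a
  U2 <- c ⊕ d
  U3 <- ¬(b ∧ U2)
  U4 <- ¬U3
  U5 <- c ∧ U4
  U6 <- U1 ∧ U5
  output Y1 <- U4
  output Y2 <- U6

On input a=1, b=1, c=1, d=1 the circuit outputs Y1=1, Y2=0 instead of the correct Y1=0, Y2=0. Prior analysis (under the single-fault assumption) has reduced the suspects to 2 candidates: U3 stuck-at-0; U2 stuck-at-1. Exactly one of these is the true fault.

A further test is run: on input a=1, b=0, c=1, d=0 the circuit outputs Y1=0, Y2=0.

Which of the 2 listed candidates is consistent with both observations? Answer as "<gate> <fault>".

U2 stuck-at-1

Evaluate each candidate on input a=1, b=0, c=1, d=0:
  U3 stuck-at-0: U1=0, U2=1, U3=0 [stuck-at-0], U4=1, U5=1, U6=0 → Y1=1, Y2=0 — eliminated
  U2 stuck-at-1: U1=0, U2=1 [stuck-at-1], U3=1, U4=0, U5=0, U6=0 → Y1=0, Y2=0 — matches
Only U2 stuck-at-1 reproduces the observed Y1=0, Y2=0.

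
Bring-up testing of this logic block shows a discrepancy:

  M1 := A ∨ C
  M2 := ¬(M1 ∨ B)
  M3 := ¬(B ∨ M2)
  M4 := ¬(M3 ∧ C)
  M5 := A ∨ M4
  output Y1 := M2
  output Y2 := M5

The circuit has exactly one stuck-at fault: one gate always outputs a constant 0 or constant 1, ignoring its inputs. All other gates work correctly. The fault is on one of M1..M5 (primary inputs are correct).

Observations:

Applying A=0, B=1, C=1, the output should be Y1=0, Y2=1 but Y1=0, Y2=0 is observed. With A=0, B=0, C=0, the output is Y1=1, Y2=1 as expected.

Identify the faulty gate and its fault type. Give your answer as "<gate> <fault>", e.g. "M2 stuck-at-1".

M3 stuck-at-1

Fault-free values for test 1 (A=0, B=1, C=1): M1=1, M2=0, M3=0, M4=1, M5=1, giving Y1=0, Y2=1. Observed Y1=0, Y2=0.
Test 1: faults giving observed Y1=0, Y2=0 are {M3 stuck-at-1, M4 stuck-at-0, M5 stuck-at-0}.
Test 2 (A=0, B=0, C=0): fault-free M1=0, M2=1, M3=0, M4=1, M5=1 → Y1=1, Y2=1; observed Y1=1, Y2=1. Eliminates M4 stuck-at-0, M5 stuck-at-0.
Only M3 stuck-at-1 is consistent with every test.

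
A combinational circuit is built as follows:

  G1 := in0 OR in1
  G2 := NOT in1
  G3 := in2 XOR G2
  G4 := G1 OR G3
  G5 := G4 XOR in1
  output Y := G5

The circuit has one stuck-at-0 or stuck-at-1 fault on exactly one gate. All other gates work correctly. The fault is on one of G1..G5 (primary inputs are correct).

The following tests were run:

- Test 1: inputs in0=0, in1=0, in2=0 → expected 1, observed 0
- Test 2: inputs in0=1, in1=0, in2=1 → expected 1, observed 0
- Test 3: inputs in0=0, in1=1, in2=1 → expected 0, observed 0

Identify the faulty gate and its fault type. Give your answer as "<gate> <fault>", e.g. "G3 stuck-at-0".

Fault-free values for test 1 (in0=0, in1=0, in2=0): G1=0, G2=1, G3=1, G4=1, G5=1, giving Y=1. Observed 0.
Test 1: faults giving observed 0 are {G2 stuck-at-0, G3 stuck-at-0, G4 stuck-at-0, G5 stuck-at-0}.
Test 2 (in0=1, in1=0, in2=1): fault-free G1=1, G2=1, G3=0, G4=1, G5=1 → 1; observed 0. Eliminates G2 stuck-at-0, G3 stuck-at-0.
Test 3 (in0=0, in1=1, in2=1): fault-free G1=1, G2=0, G3=1, G4=1, G5=0 → 0; observed 0. Eliminates G4 stuck-at-0.
Only G5 stuck-at-0 is consistent with every test.

G5 stuck-at-0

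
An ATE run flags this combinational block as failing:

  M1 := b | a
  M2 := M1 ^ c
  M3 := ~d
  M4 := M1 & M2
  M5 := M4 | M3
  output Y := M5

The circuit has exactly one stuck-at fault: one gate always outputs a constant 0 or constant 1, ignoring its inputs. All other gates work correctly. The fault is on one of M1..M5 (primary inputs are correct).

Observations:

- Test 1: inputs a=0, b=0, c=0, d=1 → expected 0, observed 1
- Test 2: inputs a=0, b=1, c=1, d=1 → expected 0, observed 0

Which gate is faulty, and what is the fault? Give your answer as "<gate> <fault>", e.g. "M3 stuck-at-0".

Fault-free values for test 1 (a=0, b=0, c=0, d=1): M1=0, M2=0, M3=0, M4=0, M5=0, giving Y=0. Observed 1.
Test 1: faults giving observed 1 are {M1 stuck-at-1, M3 stuck-at-1, M4 stuck-at-1, M5 stuck-at-1}.
Test 2 (a=0, b=1, c=1, d=1): fault-free M1=1, M2=0, M3=0, M4=0, M5=0 → 0; observed 0. Eliminates M3 stuck-at-1, M4 stuck-at-1, M5 stuck-at-1.
Only M1 stuck-at-1 is consistent with every test.

M1 stuck-at-1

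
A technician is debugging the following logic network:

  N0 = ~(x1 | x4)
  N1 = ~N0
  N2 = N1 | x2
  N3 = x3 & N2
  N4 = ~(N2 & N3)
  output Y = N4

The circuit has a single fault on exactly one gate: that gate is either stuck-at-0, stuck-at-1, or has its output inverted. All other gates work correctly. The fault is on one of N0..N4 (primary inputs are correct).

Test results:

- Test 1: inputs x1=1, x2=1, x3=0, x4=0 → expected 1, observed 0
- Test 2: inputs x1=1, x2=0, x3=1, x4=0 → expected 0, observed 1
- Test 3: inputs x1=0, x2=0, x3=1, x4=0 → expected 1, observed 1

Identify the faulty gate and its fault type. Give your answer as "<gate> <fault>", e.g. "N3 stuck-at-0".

N3 inverted output

Fault-free values for test 1 (x1=1, x2=1, x3=0, x4=0): N0=0, N1=1, N2=1, N3=0, N4=1, giving Y=1. Observed 0.
Test 1: faults giving observed 0 are {N3 stuck-at-1, N3 inverted output, N4 stuck-at-0, N4 inverted output}.
Test 2 (x1=1, x2=0, x3=1, x4=0): fault-free N0=0, N1=1, N2=1, N3=1, N4=0 → 0; observed 1. Eliminates N3 stuck-at-1, N4 stuck-at-0.
Test 3 (x1=0, x2=0, x3=1, x4=0): fault-free N0=1, N1=0, N2=0, N3=0, N4=1 → 1; observed 1. Eliminates N4 inverted output.
Only N3 inverted output is consistent with every test.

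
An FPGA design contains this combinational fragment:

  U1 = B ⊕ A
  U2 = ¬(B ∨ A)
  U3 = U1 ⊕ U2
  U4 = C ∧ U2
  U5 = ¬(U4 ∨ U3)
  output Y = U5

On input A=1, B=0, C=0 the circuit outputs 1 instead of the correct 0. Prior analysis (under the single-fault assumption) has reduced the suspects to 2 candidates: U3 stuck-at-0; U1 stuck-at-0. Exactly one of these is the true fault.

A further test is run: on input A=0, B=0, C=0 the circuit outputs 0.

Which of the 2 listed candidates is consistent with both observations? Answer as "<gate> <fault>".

Evaluate each candidate on input A=0, B=0, C=0:
  U3 stuck-at-0: U1=0, U2=1, U3=0 [stuck-at-0], U4=0, U5=1 → 1 — eliminated
  U1 stuck-at-0: U1=0 [stuck-at-0], U2=1, U3=1, U4=0, U5=0 → 0 — matches
Only U1 stuck-at-0 reproduces the observed 0.

U1 stuck-at-0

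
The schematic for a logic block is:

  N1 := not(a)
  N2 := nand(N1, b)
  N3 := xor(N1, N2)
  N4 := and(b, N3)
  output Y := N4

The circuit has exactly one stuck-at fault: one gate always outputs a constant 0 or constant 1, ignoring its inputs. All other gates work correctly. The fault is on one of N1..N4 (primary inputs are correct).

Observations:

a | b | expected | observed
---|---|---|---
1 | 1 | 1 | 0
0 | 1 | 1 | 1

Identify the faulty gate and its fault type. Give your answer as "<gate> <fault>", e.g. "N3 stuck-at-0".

Fault-free values for test 1 (a=1, b=1): N1=0, N2=1, N3=1, N4=1, giving Y=1. Observed 0.
Test 1: faults giving observed 0 are {N2 stuck-at-0, N3 stuck-at-0, N4 stuck-at-0}.
Test 2 (a=0, b=1): fault-free N1=1, N2=0, N3=1, N4=1 → 1; observed 1. Eliminates N3 stuck-at-0, N4 stuck-at-0.
Only N2 stuck-at-0 is consistent with every test.

N2 stuck-at-0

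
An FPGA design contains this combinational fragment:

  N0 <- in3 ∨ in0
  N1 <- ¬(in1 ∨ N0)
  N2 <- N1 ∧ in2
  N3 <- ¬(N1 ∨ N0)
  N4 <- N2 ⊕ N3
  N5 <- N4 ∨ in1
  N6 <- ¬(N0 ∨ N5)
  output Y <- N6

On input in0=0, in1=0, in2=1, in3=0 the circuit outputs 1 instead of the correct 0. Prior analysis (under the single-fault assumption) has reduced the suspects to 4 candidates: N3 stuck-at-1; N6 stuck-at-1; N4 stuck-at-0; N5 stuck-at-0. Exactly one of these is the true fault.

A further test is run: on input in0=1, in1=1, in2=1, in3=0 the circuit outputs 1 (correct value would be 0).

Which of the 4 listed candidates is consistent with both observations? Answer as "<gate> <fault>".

Evaluate each candidate on input in0=1, in1=1, in2=1, in3=0:
  N3 stuck-at-1: N0=1, N1=0, N2=0, N3=1 [stuck-at-1], N4=1, N5=1, N6=0 → 0 — eliminated
  N6 stuck-at-1: N0=1, N1=0, N2=0, N3=0, N4=0, N5=1, N6=1 [stuck-at-1] → 1 — matches
  N4 stuck-at-0: N0=1, N1=0, N2=0, N3=0, N4=0 [stuck-at-0], N5=1, N6=0 → 0 — eliminated
  N5 stuck-at-0: N0=1, N1=0, N2=0, N3=0, N4=0, N5=0 [stuck-at-0], N6=0 → 0 — eliminated
Only N6 stuck-at-1 reproduces the observed 1.

N6 stuck-at-1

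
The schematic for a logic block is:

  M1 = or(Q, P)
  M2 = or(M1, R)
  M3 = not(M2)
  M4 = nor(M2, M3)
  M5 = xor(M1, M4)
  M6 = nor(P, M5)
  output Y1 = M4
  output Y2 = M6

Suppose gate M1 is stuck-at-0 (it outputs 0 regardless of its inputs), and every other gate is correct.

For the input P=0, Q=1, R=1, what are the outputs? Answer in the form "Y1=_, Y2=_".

Propagate with M1 forced: M1=0 [stuck-at-0], M2=1, M3=0, M4=0, M5=0, M6=1.
So the outputs are Y1=0, Y2=1. (Without the fault they would be Y1=0, Y2=0.)

Y1=0, Y2=1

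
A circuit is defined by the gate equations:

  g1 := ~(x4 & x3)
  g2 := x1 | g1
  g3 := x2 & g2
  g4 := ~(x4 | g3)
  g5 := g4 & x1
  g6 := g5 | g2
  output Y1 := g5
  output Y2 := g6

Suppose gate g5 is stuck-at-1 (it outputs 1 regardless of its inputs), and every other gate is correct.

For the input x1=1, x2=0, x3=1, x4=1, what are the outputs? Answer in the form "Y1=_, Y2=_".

Propagate with g5 forced: g1=0, g2=1, g3=0, g4=0, g5=1 [stuck-at-1], g6=1.
So the outputs are Y1=1, Y2=1. (Without the fault they would be Y1=0, Y2=1.)

Y1=1, Y2=1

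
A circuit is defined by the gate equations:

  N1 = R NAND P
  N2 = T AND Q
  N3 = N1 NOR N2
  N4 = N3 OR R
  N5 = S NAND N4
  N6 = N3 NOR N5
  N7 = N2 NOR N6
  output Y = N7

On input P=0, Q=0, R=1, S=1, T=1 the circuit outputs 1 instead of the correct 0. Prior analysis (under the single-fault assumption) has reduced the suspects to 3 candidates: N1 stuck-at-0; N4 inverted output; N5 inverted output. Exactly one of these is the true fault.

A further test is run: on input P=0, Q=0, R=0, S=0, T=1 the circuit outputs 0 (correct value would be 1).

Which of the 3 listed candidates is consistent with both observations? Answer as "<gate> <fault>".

N5 inverted output

Evaluate each candidate on input P=0, Q=0, R=0, S=0, T=1:
  N1 stuck-at-0: N1=0 [stuck-at-0], N2=0, N3=1, N4=1, N5=1, N6=0, N7=1 → 1 — eliminated
  N4 inverted output: N1=1, N2=0, N3=0, N4=1 [inverted output], N5=1, N6=0, N7=1 → 1 — eliminated
  N5 inverted output: N1=1, N2=0, N3=0, N4=0, N5=0 [inverted output], N6=1, N7=0 → 0 — matches
Only N5 inverted output reproduces the observed 0.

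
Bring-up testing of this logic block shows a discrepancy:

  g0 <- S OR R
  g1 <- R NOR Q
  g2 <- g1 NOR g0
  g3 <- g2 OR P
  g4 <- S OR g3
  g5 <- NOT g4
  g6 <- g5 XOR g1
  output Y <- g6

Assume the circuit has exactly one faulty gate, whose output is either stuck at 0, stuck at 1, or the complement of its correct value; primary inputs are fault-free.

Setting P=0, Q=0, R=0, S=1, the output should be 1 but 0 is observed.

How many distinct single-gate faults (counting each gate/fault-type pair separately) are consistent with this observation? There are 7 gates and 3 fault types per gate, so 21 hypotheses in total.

Fault-free: g0=1, g1=1, g2=0, g3=0, g4=1, g5=0, g6=1 → 1. Observed 0.
  g0: none of the 3 fault types match ✗
  g1: stuck-at-0, inverted output ✓; others ✗
  g2: none of the 3 fault types match ✗
  g3: none of the 3 fault types match ✗
  g4: stuck-at-0, inverted output ✓; others ✗
  g5: stuck-at-1, inverted output ✓; others ✗
  g6: stuck-at-0, inverted output ✓; others ✗
Consistent faults: {g1 stuck-at-0, g1 inverted output, g4 stuck-at-0, g4 inverted output, g5 stuck-at-1, g5 inverted output, g6 stuck-at-0, g6 inverted output} — 8 in all.

8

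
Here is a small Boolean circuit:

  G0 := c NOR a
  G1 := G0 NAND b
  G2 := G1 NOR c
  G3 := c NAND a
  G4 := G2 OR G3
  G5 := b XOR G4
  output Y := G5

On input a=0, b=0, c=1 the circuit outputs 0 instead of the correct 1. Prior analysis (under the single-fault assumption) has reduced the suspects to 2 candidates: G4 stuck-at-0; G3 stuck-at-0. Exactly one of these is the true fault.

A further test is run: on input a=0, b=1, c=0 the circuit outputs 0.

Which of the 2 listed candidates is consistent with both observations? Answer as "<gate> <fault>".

G3 stuck-at-0

Evaluate each candidate on input a=0, b=1, c=0:
  G4 stuck-at-0: G0=1, G1=0, G2=1, G3=1, G4=0 [stuck-at-0], G5=1 → 1 — eliminated
  G3 stuck-at-0: G0=1, G1=0, G2=1, G3=0 [stuck-at-0], G4=1, G5=0 → 0 — matches
Only G3 stuck-at-0 reproduces the observed 0.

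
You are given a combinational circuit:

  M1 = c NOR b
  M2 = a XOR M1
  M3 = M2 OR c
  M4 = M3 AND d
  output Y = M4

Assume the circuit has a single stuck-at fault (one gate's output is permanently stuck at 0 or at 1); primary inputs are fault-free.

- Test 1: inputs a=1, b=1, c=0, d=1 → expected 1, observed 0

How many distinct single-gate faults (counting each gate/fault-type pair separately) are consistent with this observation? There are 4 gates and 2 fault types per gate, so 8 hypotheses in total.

Fault-free: M1=0, M2=1, M3=1, M4=1 → 1. Observed 0.
  M1 stuck-at-0: output 1 ✗
  M1 stuck-at-1: output 0 ✓
  M2 stuck-at-0: output 0 ✓
  M2 stuck-at-1: output 1 ✗
  M3 stuck-at-0: output 0 ✓
  M3 stuck-at-1: output 1 ✗
  M4 stuck-at-0: output 0 ✓
  M4 stuck-at-1: output 1 ✗
Consistent faults: {M1 stuck-at-1, M2 stuck-at-0, M3 stuck-at-0, M4 stuck-at-0} — 4 in all.

4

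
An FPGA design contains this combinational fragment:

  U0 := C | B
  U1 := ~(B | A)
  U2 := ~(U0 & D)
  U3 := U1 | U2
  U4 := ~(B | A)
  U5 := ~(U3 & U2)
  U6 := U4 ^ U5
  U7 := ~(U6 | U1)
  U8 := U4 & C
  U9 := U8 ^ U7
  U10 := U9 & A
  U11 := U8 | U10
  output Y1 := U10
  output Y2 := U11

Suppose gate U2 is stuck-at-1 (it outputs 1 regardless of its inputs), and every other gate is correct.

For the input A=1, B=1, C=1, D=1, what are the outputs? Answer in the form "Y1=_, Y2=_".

Y1=1, Y2=1

Propagate with U2 forced: U0=1, U1=0, U2=1 [stuck-at-1], U3=1, U4=0, U5=0, U6=0, U7=1, U8=0, U9=1, U10=1, U11=1.
So the outputs are Y1=1, Y2=1. (Without the fault they would be Y1=0, Y2=0.)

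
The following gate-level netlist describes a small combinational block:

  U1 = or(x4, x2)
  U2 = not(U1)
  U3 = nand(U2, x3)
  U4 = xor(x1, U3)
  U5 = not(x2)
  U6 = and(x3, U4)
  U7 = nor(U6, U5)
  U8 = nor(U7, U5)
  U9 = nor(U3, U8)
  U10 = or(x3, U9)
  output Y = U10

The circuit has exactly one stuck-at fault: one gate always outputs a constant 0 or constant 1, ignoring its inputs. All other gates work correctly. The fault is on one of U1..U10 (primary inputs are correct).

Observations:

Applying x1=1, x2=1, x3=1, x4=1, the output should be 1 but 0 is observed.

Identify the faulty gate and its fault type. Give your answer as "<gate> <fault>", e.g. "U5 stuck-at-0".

Fault-free values for test 1 (x1=1, x2=1, x3=1, x4=1): U1=1, U2=0, U3=1, U4=0, U5=0, U6=0, U7=1, U8=0, U9=0, U10=1, giving Y=1. Observed 0.
Test 1: faults giving observed 0 are {U10 stuck-at-0}.
Only U10 stuck-at-0 is consistent with every test.

U10 stuck-at-0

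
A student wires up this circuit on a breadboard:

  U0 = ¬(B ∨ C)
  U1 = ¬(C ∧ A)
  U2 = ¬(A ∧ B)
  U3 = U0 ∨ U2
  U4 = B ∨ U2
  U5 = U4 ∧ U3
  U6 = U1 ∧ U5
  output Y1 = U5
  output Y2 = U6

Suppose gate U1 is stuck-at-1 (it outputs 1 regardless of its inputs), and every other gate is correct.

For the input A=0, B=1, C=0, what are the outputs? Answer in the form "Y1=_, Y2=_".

Propagate with U1 forced: U0=0, U1=1 [stuck-at-1], U2=1, U3=1, U4=1, U5=1, U6=1.
So the outputs are Y1=1, Y2=1. (Same as the fault-free value — the fault is masked on this input.)

Y1=1, Y2=1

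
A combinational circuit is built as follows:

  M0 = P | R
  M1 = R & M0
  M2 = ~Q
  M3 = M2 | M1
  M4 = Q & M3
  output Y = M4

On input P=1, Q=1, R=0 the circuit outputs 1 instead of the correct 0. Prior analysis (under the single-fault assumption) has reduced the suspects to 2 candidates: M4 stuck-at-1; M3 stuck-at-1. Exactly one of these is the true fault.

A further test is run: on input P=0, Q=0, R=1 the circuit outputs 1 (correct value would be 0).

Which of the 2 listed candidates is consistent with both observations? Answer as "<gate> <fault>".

Evaluate each candidate on input P=0, Q=0, R=1:
  M4 stuck-at-1: M0=1, M1=1, M2=1, M3=1, M4=1 [stuck-at-1] → 1 — matches
  M3 stuck-at-1: M0=1, M1=1, M2=1, M3=1 [stuck-at-1], M4=0 → 0 — eliminated
Only M4 stuck-at-1 reproduces the observed 1.

M4 stuck-at-1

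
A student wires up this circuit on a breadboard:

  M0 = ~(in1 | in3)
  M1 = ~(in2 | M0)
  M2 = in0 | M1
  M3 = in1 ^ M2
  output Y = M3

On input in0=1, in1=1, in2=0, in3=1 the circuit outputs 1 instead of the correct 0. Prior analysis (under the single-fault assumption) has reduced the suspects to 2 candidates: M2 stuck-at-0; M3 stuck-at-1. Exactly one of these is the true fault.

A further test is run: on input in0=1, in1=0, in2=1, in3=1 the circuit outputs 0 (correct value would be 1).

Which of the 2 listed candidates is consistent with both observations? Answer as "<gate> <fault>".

M2 stuck-at-0

Evaluate each candidate on input in0=1, in1=0, in2=1, in3=1:
  M2 stuck-at-0: M0=0, M1=0, M2=0 [stuck-at-0], M3=0 → 0 — matches
  M3 stuck-at-1: M0=0, M1=0, M2=1, M3=1 [stuck-at-1] → 1 — eliminated
Only M2 stuck-at-0 reproduces the observed 0.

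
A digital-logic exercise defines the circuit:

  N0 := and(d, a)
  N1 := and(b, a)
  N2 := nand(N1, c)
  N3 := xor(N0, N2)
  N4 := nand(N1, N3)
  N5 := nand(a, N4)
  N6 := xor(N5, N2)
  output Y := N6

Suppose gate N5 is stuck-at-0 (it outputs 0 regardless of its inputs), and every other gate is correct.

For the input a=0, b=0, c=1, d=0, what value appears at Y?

Propagate with N5 forced: N0=0, N1=0, N2=1, N3=1, N4=1, N5=0 [stuck-at-0], N6=1.
So Y = 1. (Without the fault it would be 0.)

1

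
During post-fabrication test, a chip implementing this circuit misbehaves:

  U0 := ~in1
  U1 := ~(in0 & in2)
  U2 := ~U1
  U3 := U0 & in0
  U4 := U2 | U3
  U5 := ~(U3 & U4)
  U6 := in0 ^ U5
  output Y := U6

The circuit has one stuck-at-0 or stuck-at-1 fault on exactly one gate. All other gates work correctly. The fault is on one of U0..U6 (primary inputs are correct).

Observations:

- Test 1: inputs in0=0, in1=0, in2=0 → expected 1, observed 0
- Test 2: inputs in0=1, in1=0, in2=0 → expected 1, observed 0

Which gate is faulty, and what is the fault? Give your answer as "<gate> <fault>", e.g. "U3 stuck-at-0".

Fault-free values for test 1 (in0=0, in1=0, in2=0): U0=1, U1=1, U2=0, U3=0, U4=0, U5=1, U6=1, giving Y=1. Observed 0.
Test 1: faults giving observed 0 are {U3 stuck-at-1, U5 stuck-at-0, U6 stuck-at-0}.
Test 2 (in0=1, in1=0, in2=0): fault-free U0=1, U1=1, U2=0, U3=1, U4=1, U5=0, U6=1 → 1; observed 0. Eliminates U3 stuck-at-1, U5 stuck-at-0.
Only U6 stuck-at-0 is consistent with every test.

U6 stuck-at-0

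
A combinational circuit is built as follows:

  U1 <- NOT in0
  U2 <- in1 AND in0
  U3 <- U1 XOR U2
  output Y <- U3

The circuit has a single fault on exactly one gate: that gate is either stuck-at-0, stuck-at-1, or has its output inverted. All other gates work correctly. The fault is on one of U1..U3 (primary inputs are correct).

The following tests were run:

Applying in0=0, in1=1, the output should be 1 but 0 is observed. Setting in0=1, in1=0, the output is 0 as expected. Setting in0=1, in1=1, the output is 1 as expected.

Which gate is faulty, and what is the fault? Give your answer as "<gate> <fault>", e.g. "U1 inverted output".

Fault-free values for test 1 (in0=0, in1=1): U1=1, U2=0, U3=1, giving Y=1. Observed 0.
Test 1: faults giving observed 0 are {U1 stuck-at-0, U1 inverted output, U2 stuck-at-1, U2 inverted output, U3 stuck-at-0, U3 inverted output}.
Test 2 (in0=1, in1=0): fault-free U1=0, U2=0, U3=0 → 0; observed 0. Eliminates U1 inverted output, U2 stuck-at-1, U2 inverted output, U3 inverted output.
Test 3 (in0=1, in1=1): fault-free U1=0, U2=1, U3=1 → 1; observed 1. Eliminates U3 stuck-at-0.
Only U1 stuck-at-0 is consistent with every test.

U1 stuck-at-0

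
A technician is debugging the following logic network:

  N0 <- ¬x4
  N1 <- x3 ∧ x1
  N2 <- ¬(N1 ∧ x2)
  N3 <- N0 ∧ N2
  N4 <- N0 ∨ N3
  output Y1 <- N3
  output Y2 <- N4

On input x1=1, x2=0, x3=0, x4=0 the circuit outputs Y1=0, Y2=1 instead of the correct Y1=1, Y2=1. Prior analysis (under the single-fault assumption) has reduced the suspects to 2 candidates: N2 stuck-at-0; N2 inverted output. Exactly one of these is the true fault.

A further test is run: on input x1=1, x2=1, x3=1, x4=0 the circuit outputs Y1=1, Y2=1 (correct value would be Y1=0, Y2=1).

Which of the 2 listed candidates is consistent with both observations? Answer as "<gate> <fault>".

N2 inverted output

Evaluate each candidate on input x1=1, x2=1, x3=1, x4=0:
  N2 stuck-at-0: N0=1, N1=1, N2=0 [stuck-at-0], N3=0, N4=1 → Y1=0, Y2=1 — eliminated
  N2 inverted output: N0=1, N1=1, N2=1 [inverted output], N3=1, N4=1 → Y1=1, Y2=1 — matches
Only N2 inverted output reproduces the observed Y1=1, Y2=1.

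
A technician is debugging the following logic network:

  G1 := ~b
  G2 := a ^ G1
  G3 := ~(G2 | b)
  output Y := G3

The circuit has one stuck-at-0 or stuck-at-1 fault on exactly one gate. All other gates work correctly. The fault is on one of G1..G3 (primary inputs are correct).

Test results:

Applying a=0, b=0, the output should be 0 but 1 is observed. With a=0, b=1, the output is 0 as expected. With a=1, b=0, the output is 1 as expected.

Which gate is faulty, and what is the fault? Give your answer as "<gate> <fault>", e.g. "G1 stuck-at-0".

G2 stuck-at-0

Fault-free values for test 1 (a=0, b=0): G1=1, G2=1, G3=0, giving Y=0. Observed 1.
Test 1: faults giving observed 1 are {G1 stuck-at-0, G2 stuck-at-0, G3 stuck-at-1}.
Test 2 (a=0, b=1): fault-free G1=0, G2=0, G3=0 → 0; observed 0. Eliminates G3 stuck-at-1.
Test 3 (a=1, b=0): fault-free G1=1, G2=0, G3=1 → 1; observed 1. Eliminates G1 stuck-at-0.
Only G2 stuck-at-0 is consistent with every test.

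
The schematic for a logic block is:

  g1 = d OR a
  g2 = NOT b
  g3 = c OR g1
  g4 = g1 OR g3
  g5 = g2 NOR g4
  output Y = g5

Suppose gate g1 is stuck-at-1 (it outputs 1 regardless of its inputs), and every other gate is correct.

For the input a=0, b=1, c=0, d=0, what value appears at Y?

Propagate with g1 forced: g1=1 [stuck-at-1], g2=0, g3=1, g4=1, g5=0.
So Y = 0. (Without the fault it would be 1.)

0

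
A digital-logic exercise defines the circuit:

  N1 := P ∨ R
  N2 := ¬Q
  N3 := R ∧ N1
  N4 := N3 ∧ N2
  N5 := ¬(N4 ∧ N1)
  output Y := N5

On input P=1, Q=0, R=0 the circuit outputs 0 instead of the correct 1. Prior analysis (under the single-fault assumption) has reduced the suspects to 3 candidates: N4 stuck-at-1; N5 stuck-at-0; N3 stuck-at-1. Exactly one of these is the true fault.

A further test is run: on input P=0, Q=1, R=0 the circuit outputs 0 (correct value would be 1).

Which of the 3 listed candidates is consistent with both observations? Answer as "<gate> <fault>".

Evaluate each candidate on input P=0, Q=1, R=0:
  N4 stuck-at-1: N1=0, N2=0, N3=0, N4=1 [stuck-at-1], N5=1 → 1 — eliminated
  N5 stuck-at-0: N1=0, N2=0, N3=0, N4=0, N5=0 [stuck-at-0] → 0 — matches
  N3 stuck-at-1: N1=0, N2=0, N3=1 [stuck-at-1], N4=0, N5=1 → 1 — eliminated
Only N5 stuck-at-0 reproduces the observed 0.

N5 stuck-at-0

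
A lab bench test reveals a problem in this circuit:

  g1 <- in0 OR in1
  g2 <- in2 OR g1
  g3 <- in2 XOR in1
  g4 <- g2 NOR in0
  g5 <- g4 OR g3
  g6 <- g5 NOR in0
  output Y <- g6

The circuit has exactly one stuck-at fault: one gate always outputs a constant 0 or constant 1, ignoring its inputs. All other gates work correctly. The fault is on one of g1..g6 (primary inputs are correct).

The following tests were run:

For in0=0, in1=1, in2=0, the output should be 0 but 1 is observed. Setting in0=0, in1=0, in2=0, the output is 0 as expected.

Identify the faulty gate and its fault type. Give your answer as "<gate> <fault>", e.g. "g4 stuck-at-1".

Fault-free values for test 1 (in0=0, in1=1, in2=0): g1=1, g2=1, g3=1, g4=0, g5=1, g6=0, giving Y=0. Observed 1.
Test 1: faults giving observed 1 are {g3 stuck-at-0, g5 stuck-at-0, g6 stuck-at-1}.
Test 2 (in0=0, in1=0, in2=0): fault-free g1=0, g2=0, g3=0, g4=1, g5=1, g6=0 → 0; observed 0. Eliminates g5 stuck-at-0, g6 stuck-at-1.
Only g3 stuck-at-0 is consistent with every test.

g3 stuck-at-0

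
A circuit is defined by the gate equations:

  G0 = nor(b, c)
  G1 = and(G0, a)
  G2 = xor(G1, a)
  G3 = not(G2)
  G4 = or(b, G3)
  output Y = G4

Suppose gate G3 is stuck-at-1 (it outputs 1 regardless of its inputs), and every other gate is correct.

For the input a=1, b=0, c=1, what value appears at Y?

Propagate with G3 forced: G0=0, G1=0, G2=1, G3=1 [stuck-at-1], G4=1.
So Y = 1. (Without the fault it would be 0.)

1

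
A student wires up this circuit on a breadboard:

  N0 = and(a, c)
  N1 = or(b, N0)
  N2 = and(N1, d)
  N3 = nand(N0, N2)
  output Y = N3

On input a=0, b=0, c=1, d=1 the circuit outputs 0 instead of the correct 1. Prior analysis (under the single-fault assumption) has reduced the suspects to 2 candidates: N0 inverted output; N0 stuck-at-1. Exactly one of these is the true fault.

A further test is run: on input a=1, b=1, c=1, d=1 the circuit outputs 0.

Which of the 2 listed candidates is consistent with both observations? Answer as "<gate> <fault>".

N0 stuck-at-1

Evaluate each candidate on input a=1, b=1, c=1, d=1:
  N0 inverted output: N0=0 [inverted output], N1=1, N2=1, N3=1 → 1 — eliminated
  N0 stuck-at-1: N0=1 [stuck-at-1], N1=1, N2=1, N3=0 → 0 — matches
Only N0 stuck-at-1 reproduces the observed 0.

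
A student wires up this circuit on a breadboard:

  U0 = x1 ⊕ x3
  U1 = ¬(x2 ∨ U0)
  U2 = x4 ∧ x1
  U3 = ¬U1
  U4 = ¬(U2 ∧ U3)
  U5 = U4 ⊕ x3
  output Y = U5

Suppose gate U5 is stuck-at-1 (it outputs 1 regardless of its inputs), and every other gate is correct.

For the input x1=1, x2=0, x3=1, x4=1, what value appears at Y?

Propagate with U5 forced: U0=0, U1=1, U2=1, U3=0, U4=1, U5=1 [stuck-at-1].
So Y = 1. (Without the fault it would be 0.)

1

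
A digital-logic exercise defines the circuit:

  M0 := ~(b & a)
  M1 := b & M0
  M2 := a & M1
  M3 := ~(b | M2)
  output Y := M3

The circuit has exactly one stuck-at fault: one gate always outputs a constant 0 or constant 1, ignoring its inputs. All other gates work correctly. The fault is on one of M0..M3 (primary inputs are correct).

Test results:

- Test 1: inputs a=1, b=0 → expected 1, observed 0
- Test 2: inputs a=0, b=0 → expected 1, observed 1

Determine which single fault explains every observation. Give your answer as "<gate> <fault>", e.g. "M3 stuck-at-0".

M1 stuck-at-1

Fault-free values for test 1 (a=1, b=0): M0=1, M1=0, M2=0, M3=1, giving Y=1. Observed 0.
Test 1: faults giving observed 0 are {M1 stuck-at-1, M2 stuck-at-1, M3 stuck-at-0}.
Test 2 (a=0, b=0): fault-free M0=1, M1=0, M2=0, M3=1 → 1; observed 1. Eliminates M2 stuck-at-1, M3 stuck-at-0.
Only M1 stuck-at-1 is consistent with every test.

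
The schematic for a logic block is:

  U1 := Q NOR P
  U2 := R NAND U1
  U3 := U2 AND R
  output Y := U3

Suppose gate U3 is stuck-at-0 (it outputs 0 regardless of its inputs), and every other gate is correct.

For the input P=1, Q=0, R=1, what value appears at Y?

0

Propagate with U3 forced: U1=0, U2=1, U3=0 [stuck-at-0].
So Y = 0. (Without the fault it would be 1.)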